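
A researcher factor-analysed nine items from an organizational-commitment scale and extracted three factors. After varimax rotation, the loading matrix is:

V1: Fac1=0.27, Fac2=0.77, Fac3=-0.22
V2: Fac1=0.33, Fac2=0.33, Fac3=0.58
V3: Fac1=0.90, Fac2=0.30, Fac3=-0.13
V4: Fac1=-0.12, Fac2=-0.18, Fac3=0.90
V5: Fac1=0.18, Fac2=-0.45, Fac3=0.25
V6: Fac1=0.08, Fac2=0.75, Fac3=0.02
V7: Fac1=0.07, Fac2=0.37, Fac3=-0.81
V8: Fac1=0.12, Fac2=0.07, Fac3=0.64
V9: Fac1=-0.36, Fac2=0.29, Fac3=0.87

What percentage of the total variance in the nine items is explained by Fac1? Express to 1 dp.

13.3%

SS loadings for Fac1 = 0.27² + 0.33² + 0.90² + (-0.12)² + 0.18² + 0.08² + 0.07² + 0.12² + (-0.36)² = 1.1939
With 9 standardized items, total variance = 9. Proportion = 1.1939/9 = 0.1327 → 13.27%.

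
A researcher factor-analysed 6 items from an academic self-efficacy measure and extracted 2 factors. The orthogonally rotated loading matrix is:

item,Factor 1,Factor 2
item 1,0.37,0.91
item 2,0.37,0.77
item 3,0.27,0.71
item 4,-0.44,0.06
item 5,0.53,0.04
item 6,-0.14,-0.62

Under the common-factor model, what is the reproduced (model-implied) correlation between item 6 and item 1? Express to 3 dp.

r̂ = Σ λ_i·λ_j across factors = (-0.14)(0.37) + (-0.62)(0.91)
  = -0.0518 -0.5642 = -0.6160

-0.616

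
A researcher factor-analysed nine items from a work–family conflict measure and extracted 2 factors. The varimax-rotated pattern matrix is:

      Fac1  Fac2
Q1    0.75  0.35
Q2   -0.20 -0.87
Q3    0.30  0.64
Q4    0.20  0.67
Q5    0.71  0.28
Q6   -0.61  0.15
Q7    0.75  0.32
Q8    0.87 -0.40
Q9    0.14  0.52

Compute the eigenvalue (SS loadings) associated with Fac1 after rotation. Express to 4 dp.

2.9477

SS loadings for Fac1 = 0.75² + (-0.20)² + 0.30² + 0.20² + 0.71² + (-0.61)² + 0.75² + 0.87² + 0.14² = 0.5625 + 0.0400 + 0.0900 + 0.0400 + 0.5041 + 0.3721 + 0.5625 + 0.7569 + 0.0196 = 2.9477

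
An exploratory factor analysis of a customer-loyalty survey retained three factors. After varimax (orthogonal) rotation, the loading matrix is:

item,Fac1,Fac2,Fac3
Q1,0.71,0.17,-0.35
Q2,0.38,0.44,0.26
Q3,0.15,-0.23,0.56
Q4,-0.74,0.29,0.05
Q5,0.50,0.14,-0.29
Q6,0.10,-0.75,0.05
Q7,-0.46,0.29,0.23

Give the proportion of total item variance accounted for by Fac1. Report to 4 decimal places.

0.2415

SS loadings for Fac1 = 0.71² + 0.38² + 0.15² + (-0.74)² + 0.50² + 0.10² + (-0.46)² = 1.6902
Proportion of variance = 1.6902 / 7 = 0.2415.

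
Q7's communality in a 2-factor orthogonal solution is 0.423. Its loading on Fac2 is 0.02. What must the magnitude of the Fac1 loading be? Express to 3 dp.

Under orthogonal rotation h² = Σλ², so λ_Fac1² = h² − (0.0004) = 0.423 − 0.0004 = 0.4226.
|λ| = √0.4226 = 0.6501.

0.650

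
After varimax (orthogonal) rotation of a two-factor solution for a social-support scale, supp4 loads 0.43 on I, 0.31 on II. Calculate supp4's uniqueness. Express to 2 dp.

0.72

h² = 0.43² + 0.31² = 0.1849 + 0.0961 = 0.2810
Uniqueness u² = 1 − h² = 1 − 0.2810 = 0.7190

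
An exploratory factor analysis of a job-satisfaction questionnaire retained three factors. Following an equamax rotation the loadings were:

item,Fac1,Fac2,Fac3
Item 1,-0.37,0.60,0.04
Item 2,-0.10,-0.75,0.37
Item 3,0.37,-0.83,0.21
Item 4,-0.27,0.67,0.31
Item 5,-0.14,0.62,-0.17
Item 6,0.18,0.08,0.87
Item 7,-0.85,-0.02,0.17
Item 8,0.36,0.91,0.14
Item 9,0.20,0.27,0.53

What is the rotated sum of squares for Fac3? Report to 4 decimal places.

SS loadings for Fac3 = 0.04² + 0.37² + 0.21² + 0.31² + (-0.17)² + 0.87² + 0.17² + 0.14² + 0.53² = 0.0016 + 0.1369 + 0.0441 + 0.0961 + 0.0289 + 0.7569 + 0.0289 + 0.0196 + 0.2809 = 1.3939

1.3939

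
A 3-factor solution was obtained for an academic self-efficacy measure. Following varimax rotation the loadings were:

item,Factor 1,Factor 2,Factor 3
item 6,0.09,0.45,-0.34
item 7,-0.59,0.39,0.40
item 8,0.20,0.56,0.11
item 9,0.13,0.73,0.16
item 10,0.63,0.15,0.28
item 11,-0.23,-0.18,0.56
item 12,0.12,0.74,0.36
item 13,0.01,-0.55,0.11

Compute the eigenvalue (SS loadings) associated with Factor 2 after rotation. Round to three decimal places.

2.106

SS loadings for Factor 2 = 0.45² + 0.39² + 0.56² + 0.73² + 0.15² + (-0.18)² + 0.74² + (-0.55)² = 0.2025 + 0.1521 + 0.3136 + 0.5329 + 0.0225 + 0.0324 + 0.5476 + 0.3025 = 2.1061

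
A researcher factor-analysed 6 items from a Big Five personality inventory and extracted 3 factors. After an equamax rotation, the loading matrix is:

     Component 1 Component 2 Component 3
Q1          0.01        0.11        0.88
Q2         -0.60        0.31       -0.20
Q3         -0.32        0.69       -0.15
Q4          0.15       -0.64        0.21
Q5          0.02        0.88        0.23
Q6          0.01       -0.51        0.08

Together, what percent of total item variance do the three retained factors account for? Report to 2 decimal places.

Communalities: 0.7866, 0.4961, 0.6010, 0.4762, 0.8277, 0.2666; Σh² = 3.4542.
Total variance with 6 standardized items is 6, so the solution explains 3.4542/6 = 0.5757 = 57.57%.

57.57%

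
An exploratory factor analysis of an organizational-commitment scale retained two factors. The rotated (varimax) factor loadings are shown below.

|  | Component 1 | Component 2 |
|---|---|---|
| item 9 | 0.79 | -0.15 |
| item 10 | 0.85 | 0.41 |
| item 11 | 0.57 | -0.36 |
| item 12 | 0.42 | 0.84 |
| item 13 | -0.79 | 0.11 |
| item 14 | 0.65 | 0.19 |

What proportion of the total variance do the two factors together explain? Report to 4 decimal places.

SS loadings by factor: 2.8945, 1.0740; total = 3.9685.
Total variance with 6 standardized items is 6, so the solution explains 3.9685/6 = 0.6614.

0.6614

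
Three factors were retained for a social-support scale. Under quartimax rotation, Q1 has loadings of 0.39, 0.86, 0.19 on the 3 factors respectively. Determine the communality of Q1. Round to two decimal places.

h² = 0.39² + 0.86² + 0.19² = 0.1521 + 0.7396 + 0.0361 = 0.9278

0.93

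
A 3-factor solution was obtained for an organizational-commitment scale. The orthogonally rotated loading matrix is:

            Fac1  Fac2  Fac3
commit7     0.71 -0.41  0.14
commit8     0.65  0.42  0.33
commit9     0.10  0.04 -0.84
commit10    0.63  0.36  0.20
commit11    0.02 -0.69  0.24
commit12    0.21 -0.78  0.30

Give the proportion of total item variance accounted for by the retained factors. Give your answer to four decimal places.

0.6600

Communalities: 0.6918, 0.7078, 0.7172, 0.5665, 0.5341, 0.7425; Σh² = 3.9599.
Total variance with 6 standardized items is 6, so the solution explains 3.9599/6 = 0.6600.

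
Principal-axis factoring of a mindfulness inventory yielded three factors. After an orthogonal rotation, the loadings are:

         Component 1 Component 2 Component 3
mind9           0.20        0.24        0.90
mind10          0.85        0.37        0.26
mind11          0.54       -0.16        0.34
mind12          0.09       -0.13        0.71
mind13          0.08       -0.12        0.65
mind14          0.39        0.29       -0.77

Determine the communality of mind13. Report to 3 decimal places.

0.443

h² = 0.08² + (-0.12)² + 0.65² = 0.0064 + 0.0144 + 0.4225 = 0.4433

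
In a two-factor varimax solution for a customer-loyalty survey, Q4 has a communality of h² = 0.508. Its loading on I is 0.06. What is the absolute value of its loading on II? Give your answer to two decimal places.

0.71

Under orthogonal rotation h² = Σλ², so λ_II² = h² − (0.0036) = 0.508 − 0.0036 = 0.5044.
|λ| = √0.5044 = 0.7102.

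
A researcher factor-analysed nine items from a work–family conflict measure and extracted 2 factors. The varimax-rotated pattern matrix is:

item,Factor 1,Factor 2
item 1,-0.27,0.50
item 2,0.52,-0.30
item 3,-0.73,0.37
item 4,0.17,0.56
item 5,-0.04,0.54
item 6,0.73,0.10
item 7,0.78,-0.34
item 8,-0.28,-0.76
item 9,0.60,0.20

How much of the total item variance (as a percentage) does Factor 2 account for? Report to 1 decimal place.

20.3%

SS loadings for Factor 2 = 0.50² + (-0.30)² + 0.37² + 0.56² + 0.54² + 0.10² + (-0.34)² + (-0.76)² + 0.20² = 1.8253
With 9 standardized items, total variance = 9. Proportion = 1.8253/9 = 0.2028 → 20.28%.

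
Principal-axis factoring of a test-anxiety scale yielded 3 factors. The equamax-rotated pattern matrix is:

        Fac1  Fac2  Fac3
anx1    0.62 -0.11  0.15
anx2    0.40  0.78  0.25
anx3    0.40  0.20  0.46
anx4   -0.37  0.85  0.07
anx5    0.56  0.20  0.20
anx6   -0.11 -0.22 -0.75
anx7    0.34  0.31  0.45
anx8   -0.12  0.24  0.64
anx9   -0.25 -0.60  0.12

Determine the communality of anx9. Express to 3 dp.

h² = (-0.25)² + (-0.60)² + 0.12² = 0.0625 + 0.3600 + 0.0144 = 0.4369

0.437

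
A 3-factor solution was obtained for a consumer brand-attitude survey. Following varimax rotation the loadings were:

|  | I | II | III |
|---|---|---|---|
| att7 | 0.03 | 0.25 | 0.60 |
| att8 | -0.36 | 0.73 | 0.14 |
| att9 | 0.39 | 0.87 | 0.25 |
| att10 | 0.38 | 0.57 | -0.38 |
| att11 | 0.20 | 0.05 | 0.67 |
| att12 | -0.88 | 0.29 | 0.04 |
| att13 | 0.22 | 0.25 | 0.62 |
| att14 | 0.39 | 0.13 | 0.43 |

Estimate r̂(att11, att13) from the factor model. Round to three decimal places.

0.472

r̂ = Σ λ_i·λ_j across factors = (0.20)(0.22) + (0.05)(0.25) + (0.67)(0.62)
  = +0.0440 +0.0125 +0.4154 = 0.4719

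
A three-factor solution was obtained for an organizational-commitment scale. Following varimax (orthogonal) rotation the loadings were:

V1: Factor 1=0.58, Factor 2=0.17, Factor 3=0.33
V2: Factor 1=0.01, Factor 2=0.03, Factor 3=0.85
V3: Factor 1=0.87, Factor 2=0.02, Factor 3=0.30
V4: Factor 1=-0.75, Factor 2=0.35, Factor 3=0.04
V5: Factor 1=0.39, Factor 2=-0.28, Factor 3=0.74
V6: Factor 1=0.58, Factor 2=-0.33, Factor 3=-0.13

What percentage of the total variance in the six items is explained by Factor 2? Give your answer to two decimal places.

5.67%

SS loadings for Factor 2 = 0.17² + 0.03² + 0.02² + 0.35² + (-0.28)² + (-0.33)² = 0.3400
With 6 standardized items, total variance = 6. Proportion = 0.3400/6 = 0.0567 → 5.67%.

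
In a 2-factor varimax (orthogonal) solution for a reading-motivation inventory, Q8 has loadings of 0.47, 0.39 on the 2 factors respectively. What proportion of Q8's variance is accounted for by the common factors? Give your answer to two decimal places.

0.37

h² = 0.47² + 0.39² = 0.2209 + 0.1521 = 0.3730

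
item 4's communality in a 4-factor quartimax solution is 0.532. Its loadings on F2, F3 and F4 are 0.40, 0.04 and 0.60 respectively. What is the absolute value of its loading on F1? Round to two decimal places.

Under orthogonal rotation h² = Σλ², so λ_F1² = h² − (0.5216) = 0.532 − 0.5216 = 0.0104.
|λ| = √0.0104 = 0.1020.

0.10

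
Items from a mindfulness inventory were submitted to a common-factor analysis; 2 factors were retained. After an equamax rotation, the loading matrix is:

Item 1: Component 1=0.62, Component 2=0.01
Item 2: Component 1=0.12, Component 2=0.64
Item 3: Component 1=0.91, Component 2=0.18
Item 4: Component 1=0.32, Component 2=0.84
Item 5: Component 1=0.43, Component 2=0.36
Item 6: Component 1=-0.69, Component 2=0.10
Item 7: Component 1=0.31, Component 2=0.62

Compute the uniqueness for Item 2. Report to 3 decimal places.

0.576

h² = 0.12² + 0.64² = 0.0144 + 0.4096 = 0.4240
Uniqueness u² = 1 − h² = 1 − 0.4240 = 0.5760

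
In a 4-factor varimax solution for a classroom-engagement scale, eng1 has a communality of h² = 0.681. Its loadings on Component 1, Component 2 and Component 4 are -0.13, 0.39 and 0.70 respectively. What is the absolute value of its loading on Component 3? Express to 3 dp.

Under orthogonal rotation h² = Σλ², so λ_Component 3² = h² − (0.6590) = 0.681 − 0.6590 = 0.0220.
|λ| = √0.0220 = 0.1483.

0.148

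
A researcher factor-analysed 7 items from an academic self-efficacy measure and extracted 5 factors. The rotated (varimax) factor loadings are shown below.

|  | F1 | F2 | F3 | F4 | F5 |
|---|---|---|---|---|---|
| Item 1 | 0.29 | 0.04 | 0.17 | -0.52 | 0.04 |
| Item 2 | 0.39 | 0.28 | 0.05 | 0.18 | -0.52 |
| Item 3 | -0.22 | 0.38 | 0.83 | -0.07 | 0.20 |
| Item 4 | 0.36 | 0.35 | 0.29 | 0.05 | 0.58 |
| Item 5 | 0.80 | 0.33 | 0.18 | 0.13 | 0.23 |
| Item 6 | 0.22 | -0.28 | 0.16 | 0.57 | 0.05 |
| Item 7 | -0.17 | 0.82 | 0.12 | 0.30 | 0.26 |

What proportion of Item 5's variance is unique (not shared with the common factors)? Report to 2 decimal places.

0.15

h² = 0.80² + 0.33² + 0.18² + 0.13² + 0.23² = 0.6400 + 0.1089 + 0.0324 + 0.0169 + 0.0529 = 0.8511
Uniqueness u² = 1 − h² = 1 − 0.8511 = 0.1489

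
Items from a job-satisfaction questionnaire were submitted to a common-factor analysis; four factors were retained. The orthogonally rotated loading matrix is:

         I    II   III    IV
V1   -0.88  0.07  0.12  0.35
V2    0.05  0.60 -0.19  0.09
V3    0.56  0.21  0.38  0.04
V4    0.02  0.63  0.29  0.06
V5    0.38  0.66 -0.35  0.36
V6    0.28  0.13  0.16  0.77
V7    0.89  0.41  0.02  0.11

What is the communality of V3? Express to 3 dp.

0.504

h² = 0.56² + 0.21² + 0.38² + 0.04² = 0.3136 + 0.0441 + 0.1444 + 0.0016 = 0.5037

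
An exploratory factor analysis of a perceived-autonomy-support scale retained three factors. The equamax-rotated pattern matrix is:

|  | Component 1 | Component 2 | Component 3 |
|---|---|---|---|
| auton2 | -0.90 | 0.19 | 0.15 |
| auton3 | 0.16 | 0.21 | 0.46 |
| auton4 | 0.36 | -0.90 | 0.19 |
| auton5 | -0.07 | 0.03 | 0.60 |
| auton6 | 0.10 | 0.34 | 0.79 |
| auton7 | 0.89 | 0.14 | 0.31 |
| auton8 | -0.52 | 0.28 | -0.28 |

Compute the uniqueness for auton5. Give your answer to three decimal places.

0.634

h² = (-0.07)² + 0.03² + 0.60² = 0.0049 + 0.0009 + 0.3600 = 0.3658
Uniqueness u² = 1 − h² = 1 − 0.3658 = 0.6342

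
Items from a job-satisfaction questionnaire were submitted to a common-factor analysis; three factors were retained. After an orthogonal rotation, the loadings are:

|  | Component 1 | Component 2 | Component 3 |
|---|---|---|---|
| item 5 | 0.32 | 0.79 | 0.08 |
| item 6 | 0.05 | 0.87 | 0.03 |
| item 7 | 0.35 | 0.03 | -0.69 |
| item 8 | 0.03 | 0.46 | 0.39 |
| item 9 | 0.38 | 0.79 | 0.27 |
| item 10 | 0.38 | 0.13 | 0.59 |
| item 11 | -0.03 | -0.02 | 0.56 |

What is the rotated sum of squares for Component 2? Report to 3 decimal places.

SS loadings for Component 2 = 0.79² + 0.87² + 0.03² + 0.46² + 0.79² + 0.13² + (-0.02)² = 0.6241 + 0.7569 + 0.0009 + 0.2116 + 0.6241 + 0.0169 + 0.0004 = 2.2349

2.235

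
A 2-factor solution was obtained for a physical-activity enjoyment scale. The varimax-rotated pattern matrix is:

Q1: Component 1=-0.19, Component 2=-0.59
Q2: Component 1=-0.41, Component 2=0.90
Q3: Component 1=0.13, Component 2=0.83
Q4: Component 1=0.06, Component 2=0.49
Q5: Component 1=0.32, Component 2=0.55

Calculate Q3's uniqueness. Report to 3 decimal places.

h² = 0.13² + 0.83² = 0.0169 + 0.6889 = 0.7058
Uniqueness u² = 1 − h² = 1 − 0.7058 = 0.2942

0.294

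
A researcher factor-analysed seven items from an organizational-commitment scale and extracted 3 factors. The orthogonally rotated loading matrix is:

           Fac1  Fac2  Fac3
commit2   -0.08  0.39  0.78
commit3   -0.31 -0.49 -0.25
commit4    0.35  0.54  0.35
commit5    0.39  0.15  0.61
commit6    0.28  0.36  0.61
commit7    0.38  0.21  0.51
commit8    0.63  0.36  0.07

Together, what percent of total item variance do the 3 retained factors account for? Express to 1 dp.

54.4%

SS loadings by factor: 0.9968, 1.0096, 1.8026; total = 3.8090.
Total variance with 7 standardized items is 7, so the solution explains 3.8090/7 = 0.5441 = 54.41%.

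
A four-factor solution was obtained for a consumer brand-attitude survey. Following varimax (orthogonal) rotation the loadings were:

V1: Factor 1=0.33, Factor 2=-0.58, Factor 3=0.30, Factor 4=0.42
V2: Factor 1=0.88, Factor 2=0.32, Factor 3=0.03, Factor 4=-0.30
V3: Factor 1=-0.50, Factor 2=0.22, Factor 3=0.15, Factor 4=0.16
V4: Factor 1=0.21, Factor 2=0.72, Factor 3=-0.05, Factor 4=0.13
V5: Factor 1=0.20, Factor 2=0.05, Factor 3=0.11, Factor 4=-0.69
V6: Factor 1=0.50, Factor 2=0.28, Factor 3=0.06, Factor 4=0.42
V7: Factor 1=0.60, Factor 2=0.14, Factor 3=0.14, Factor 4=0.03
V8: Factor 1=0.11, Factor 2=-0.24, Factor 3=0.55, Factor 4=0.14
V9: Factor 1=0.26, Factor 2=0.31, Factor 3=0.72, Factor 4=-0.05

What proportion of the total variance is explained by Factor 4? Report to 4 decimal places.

SS loadings for Factor 4 = 0.42² + (-0.30)² + 0.16² + 0.13² + (-0.69)² + 0.42² + 0.03² + 0.14² + (-0.05)² = 0.9844
Proportion of variance = 0.9844 / 9 = 0.1094.

0.1094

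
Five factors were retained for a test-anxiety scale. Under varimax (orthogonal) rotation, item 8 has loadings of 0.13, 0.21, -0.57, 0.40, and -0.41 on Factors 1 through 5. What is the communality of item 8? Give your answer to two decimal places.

h² = 0.13² + 0.21² + (-0.57)² + 0.40² + (-0.41)² = 0.0169 + 0.0441 + 0.3249 + 0.1600 + 0.1681 = 0.7140

0.71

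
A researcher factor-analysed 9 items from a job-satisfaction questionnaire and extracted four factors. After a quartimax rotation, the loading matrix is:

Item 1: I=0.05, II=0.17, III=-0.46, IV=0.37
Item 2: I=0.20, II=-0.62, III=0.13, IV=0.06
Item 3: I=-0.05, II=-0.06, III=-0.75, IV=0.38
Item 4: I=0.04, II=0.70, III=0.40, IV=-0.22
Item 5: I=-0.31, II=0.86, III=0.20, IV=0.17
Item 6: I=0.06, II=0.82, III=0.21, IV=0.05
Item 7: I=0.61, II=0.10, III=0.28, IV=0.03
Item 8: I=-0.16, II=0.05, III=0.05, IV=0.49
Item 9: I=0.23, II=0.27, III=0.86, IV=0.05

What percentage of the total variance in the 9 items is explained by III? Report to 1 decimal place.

20.6%

SS loadings for III = (-0.46)² + 0.13² + (-0.75)² + 0.40² + 0.20² + 0.21² + 0.28² + 0.05² + 0.86² = 1.8556
With 9 standardized items, total variance = 9. Proportion = 1.8556/9 = 0.2062 → 20.62%.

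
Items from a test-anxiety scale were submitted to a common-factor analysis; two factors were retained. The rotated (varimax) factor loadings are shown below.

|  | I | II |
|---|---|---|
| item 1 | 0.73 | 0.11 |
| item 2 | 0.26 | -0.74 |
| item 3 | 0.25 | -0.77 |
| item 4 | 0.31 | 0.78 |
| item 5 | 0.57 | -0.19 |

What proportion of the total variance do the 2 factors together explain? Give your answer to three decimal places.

0.576

Communalities: 0.5450, 0.6152, 0.6554, 0.7045, 0.3610; Σh² = 2.8811.
Total variance with 5 standardized items is 5, so the solution explains 2.8811/5 = 0.5762.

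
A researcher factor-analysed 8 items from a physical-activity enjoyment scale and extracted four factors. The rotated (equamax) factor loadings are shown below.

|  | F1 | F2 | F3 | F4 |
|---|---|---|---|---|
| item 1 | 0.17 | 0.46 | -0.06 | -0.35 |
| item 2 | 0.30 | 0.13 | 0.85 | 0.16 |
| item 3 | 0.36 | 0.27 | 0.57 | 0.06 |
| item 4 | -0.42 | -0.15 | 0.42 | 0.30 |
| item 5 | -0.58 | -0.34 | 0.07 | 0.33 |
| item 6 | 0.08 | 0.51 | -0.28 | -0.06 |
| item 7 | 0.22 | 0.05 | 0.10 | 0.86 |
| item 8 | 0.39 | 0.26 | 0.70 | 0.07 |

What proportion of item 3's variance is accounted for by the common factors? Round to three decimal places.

h² = 0.36² + 0.27² + 0.57² + 0.06² = 0.1296 + 0.0729 + 0.3249 + 0.0036 = 0.5310

0.531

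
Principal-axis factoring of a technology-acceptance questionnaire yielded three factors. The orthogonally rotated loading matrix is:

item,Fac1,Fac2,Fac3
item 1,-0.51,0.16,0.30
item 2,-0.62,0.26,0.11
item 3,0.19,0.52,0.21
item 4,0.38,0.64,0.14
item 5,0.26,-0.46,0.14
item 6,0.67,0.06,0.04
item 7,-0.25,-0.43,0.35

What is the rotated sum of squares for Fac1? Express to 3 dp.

1.404

SS loadings for Fac1 = (-0.51)² + (-0.62)² + 0.19² + 0.38² + 0.26² + 0.67² + (-0.25)² = 0.2601 + 0.3844 + 0.0361 + 0.1444 + 0.0676 + 0.4489 + 0.0625 = 1.4040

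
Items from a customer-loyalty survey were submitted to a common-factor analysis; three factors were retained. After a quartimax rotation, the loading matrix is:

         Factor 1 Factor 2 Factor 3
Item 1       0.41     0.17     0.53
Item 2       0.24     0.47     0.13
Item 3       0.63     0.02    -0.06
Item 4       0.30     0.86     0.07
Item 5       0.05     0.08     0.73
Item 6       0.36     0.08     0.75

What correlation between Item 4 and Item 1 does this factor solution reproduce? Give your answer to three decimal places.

r̂ = Σ λ_i·λ_j across factors = (0.30)(0.41) + (0.86)(0.17) + (0.07)(0.53)
  = +0.1230 +0.1462 +0.0371 = 0.3063

0.306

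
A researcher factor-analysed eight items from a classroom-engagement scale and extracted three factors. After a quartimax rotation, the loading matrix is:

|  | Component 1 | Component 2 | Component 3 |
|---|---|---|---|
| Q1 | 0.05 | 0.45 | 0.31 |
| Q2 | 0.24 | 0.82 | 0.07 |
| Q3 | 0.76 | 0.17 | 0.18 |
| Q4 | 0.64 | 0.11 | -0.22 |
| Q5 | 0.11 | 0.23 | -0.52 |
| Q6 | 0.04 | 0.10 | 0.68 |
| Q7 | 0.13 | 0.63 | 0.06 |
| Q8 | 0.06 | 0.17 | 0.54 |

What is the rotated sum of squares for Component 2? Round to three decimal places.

1.405

SS loadings for Component 2 = 0.45² + 0.82² + 0.17² + 0.11² + 0.23² + 0.10² + 0.63² + 0.17² = 0.2025 + 0.6724 + 0.0289 + 0.0121 + 0.0529 + 0.0100 + 0.3969 + 0.0289 = 1.4046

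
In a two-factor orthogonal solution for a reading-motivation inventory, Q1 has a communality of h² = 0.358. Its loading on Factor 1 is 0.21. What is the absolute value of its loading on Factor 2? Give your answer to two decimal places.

Under orthogonal rotation h² = Σλ², so λ_Factor 2² = h² − (0.0441) = 0.358 − 0.0441 = 0.3139.
|λ| = √0.3139 = 0.5603.

0.56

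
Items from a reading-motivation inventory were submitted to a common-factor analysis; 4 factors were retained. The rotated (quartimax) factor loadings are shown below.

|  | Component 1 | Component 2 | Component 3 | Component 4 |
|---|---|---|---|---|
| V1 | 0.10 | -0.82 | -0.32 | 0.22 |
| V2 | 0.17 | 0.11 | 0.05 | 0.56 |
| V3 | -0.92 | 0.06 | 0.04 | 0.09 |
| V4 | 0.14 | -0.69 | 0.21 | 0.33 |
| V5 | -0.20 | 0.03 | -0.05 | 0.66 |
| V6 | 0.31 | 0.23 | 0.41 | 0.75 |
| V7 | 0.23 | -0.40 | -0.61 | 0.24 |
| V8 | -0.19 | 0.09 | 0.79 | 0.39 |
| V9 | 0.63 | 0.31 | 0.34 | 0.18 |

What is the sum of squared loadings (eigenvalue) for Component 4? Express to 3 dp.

SS loadings for Component 4 = 0.22² + 0.56² + 0.09² + 0.33² + 0.66² + 0.75² + 0.24² + 0.39² + 0.18² = 0.0484 + 0.3136 + 0.0081 + 0.1089 + 0.4356 + 0.5625 + 0.0576 + 0.1521 + 0.0324 = 1.7192

1.719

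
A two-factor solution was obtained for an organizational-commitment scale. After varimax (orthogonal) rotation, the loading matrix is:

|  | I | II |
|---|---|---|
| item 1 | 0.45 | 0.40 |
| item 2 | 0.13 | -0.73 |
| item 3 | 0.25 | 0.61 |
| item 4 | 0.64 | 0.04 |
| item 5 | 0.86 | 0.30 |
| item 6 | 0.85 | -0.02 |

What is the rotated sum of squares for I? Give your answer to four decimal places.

SS loadings for I = 0.45² + 0.13² + 0.25² + 0.64² + 0.86² + 0.85² = 0.2025 + 0.0169 + 0.0625 + 0.4096 + 0.7396 + 0.7225 = 2.1536

2.1536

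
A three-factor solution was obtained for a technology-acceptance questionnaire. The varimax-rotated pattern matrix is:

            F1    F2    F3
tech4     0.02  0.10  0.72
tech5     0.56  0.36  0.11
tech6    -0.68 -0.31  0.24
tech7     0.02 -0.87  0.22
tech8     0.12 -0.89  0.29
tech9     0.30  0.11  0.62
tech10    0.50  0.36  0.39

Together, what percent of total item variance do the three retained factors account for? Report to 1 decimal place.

61.6%

SS loadings by factor: 1.1312, 1.9264, 1.2571; total = 4.3147.
Total variance with 7 standardized items is 7, so the solution explains 4.3147/7 = 0.6164 = 61.64%.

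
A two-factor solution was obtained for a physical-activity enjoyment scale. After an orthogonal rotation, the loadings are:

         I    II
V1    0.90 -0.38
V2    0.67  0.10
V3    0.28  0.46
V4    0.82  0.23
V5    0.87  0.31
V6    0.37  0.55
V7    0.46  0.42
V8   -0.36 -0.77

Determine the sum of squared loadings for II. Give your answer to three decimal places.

SS loadings for II = (-0.38)² + 0.10² + 0.46² + 0.23² + 0.31² + 0.55² + 0.42² + (-0.77)² = 0.1444 + 0.0100 + 0.2116 + 0.0529 + 0.0961 + 0.3025 + 0.1764 + 0.5929 = 1.5868

1.587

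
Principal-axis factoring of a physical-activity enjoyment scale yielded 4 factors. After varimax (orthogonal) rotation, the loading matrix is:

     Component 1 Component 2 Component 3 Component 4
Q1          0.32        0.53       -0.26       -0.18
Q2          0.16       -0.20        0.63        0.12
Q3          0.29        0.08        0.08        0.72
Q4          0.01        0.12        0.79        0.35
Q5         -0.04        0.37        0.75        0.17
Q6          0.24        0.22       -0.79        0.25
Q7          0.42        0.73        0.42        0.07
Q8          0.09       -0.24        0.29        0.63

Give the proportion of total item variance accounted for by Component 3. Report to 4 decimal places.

0.3178

SS loadings for Component 3 = (-0.26)² + 0.63² + 0.08² + 0.79² + 0.75² + (-0.79)² + 0.42² + 0.29² = 2.5421
Proportion of variance = 2.5421 / 8 = 0.3178.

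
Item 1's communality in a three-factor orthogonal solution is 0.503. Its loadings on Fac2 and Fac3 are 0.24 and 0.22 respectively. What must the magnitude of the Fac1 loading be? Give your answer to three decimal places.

Under orthogonal rotation h² = Σλ², so λ_Fac1² = h² − (0.1060) = 0.503 − 0.1060 = 0.3970.
|λ| = √0.3970 = 0.6301.

0.630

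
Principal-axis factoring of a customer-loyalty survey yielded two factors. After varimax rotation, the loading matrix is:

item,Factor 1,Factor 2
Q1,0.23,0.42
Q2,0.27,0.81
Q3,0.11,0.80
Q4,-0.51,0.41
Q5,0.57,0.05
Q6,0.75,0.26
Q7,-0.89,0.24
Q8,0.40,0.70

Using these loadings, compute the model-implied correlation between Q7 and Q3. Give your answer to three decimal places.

r̂ = Σ λ_i·λ_j across factors = (-0.89)(0.11) + (0.24)(0.80)
  = -0.0979 +0.1920 = 0.0941

0.094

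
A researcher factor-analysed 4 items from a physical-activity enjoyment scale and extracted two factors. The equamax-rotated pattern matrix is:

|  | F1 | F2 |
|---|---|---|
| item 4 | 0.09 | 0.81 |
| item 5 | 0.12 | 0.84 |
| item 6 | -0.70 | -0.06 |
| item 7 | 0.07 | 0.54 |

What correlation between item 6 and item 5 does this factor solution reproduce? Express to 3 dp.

r̂ = Σ λ_i·λ_j across factors = (-0.70)(0.12) + (-0.06)(0.84)
  = -0.0840 -0.0504 = -0.1344

-0.134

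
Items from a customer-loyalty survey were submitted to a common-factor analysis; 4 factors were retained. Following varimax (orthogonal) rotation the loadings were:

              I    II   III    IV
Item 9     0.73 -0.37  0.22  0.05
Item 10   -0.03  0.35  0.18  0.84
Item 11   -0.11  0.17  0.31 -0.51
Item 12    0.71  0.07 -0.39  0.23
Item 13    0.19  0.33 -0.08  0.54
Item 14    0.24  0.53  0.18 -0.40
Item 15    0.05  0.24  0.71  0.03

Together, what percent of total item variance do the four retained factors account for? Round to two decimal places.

SS loadings by factor: 1.1462, 0.7406, 0.8719, 1.4736; total = 4.2323.
Total variance with 7 standardized items is 7, so the solution explains 4.2323/7 = 0.6046 = 60.46%.

60.46%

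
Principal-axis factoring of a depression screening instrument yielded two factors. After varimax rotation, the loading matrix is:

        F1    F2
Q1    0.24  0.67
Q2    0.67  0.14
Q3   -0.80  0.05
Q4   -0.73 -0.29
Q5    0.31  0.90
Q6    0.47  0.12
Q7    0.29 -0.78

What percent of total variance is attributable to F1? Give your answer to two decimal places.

29.72%

SS loadings for F1 = 0.24² + 0.67² + (-0.80)² + (-0.73)² + 0.31² + 0.47² + 0.29² = 2.0805
With 7 standardized items, total variance = 7. Proportion = 2.0805/7 = 0.2972 → 29.72%.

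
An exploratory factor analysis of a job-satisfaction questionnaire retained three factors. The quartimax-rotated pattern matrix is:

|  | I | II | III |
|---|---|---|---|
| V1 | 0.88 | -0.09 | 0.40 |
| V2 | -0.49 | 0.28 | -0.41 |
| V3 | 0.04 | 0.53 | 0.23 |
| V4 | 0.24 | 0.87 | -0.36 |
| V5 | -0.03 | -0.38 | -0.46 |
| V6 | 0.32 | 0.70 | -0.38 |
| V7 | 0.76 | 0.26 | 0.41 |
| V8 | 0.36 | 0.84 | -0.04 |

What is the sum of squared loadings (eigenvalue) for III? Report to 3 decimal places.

1.036

SS loadings for III = 0.40² + (-0.41)² + 0.23² + (-0.36)² + (-0.46)² + (-0.38)² + 0.41² + (-0.04)² = 0.1600 + 0.1681 + 0.0529 + 0.1296 + 0.2116 + 0.1444 + 0.1681 + 0.0016 = 1.0363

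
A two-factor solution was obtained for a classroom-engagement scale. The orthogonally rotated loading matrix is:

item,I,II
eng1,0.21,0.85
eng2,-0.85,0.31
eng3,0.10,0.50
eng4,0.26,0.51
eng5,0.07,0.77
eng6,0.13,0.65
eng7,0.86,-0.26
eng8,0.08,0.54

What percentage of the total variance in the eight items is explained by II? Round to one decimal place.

33.8%

SS loadings for II = 0.85² + 0.31² + 0.50² + 0.51² + 0.77² + 0.65² + (-0.26)² + 0.54² = 2.7033
With 8 standardized items, total variance = 8. Proportion = 2.7033/8 = 0.3379 → 33.79%.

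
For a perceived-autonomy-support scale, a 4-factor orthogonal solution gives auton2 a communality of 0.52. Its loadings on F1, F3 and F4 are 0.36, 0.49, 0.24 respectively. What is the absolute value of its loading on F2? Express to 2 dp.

Under orthogonal rotation h² = Σλ², so λ_F2² = h² − (0.4273) = 0.52 − 0.4273 = 0.0927.
|λ| = √0.0927 = 0.3045.

0.30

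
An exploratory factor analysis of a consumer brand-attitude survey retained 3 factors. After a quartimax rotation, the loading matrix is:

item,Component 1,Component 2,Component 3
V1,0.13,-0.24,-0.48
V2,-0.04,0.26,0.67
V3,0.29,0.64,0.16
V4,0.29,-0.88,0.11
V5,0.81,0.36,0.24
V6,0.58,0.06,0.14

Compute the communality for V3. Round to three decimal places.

0.519

h² = 0.29² + 0.64² + 0.16² = 0.0841 + 0.4096 + 0.0256 = 0.5193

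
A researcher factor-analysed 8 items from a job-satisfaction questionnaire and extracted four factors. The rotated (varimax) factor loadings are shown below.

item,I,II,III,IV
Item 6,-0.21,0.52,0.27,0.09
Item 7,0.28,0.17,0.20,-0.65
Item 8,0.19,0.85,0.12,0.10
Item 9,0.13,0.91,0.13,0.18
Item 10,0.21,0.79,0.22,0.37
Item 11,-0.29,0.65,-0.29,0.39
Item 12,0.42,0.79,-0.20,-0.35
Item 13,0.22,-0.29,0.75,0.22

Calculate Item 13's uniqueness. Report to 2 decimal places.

0.26

h² = 0.22² + (-0.29)² + 0.75² + 0.22² = 0.0484 + 0.0841 + 0.5625 + 0.0484 = 0.7434
Uniqueness u² = 1 − h² = 1 − 0.7434 = 0.2566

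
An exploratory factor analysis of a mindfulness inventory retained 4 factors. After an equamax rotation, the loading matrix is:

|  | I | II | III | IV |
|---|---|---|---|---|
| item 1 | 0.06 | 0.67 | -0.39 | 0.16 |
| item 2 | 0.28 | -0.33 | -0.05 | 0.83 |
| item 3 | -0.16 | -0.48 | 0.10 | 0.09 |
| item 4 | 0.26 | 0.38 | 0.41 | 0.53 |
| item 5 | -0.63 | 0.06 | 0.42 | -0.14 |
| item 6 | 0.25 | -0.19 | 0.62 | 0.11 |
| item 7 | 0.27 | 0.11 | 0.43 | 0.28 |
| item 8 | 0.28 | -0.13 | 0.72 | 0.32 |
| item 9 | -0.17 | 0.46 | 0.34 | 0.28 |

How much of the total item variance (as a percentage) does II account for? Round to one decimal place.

SS loadings for II = 0.67² + (-0.33)² + (-0.48)² + 0.38² + 0.06² + (-0.19)² + 0.11² + (-0.13)² + 0.46² = 1.2129
With 9 standardized items, total variance = 9. Proportion = 1.2129/9 = 0.1348 → 13.48%.

13.5%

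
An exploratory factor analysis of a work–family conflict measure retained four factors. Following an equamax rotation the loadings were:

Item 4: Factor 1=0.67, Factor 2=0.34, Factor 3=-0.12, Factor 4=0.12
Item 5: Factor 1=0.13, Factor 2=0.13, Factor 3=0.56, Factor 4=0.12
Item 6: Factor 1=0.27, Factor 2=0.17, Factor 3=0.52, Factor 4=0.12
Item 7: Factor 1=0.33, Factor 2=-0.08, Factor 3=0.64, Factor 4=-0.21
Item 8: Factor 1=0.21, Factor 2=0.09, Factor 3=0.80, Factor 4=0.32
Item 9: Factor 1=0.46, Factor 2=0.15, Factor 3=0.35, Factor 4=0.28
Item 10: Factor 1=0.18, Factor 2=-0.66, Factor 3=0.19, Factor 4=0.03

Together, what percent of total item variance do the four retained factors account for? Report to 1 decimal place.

52.1%

Communalities: 0.5933, 0.3618, 0.3866, 0.5690, 0.7946, 0.4350, 0.5050; Σh² = 3.6453.
Total variance with 7 standardized items is 7, so the solution explains 3.6453/7 = 0.5208 = 52.08%.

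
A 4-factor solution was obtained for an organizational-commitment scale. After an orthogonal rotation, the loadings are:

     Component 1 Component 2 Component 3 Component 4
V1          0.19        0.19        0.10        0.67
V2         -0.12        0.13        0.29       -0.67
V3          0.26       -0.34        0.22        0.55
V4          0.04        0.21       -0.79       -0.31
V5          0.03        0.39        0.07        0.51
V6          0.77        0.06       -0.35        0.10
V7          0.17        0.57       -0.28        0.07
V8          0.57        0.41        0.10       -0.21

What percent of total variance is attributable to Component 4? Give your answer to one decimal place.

20.2%

SS loadings for Component 4 = 0.67² + (-0.67)² + 0.55² + (-0.31)² + 0.51² + 0.10² + 0.07² + (-0.21)² = 1.6155
With 8 standardized items, total variance = 8. Proportion = 1.6155/8 = 0.2019 → 20.19%.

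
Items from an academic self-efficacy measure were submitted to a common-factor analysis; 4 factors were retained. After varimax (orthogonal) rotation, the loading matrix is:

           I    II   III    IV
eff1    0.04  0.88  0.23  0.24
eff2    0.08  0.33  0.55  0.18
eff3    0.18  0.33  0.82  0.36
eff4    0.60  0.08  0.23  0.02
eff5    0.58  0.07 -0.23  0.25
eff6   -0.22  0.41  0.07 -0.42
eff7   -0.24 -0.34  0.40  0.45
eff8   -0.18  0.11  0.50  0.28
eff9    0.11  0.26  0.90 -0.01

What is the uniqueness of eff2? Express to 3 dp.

h² = 0.08² + 0.33² + 0.55² + 0.18² = 0.0064 + 0.1089 + 0.3025 + 0.0324 = 0.4502
Uniqueness u² = 1 − h² = 1 − 0.4502 = 0.5498

0.550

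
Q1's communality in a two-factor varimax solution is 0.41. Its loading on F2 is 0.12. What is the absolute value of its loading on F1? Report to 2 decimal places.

0.63

Under orthogonal rotation h² = Σλ², so λ_F1² = h² − (0.0144) = 0.41 − 0.0144 = 0.3956.
|λ| = √0.3956 = 0.6290.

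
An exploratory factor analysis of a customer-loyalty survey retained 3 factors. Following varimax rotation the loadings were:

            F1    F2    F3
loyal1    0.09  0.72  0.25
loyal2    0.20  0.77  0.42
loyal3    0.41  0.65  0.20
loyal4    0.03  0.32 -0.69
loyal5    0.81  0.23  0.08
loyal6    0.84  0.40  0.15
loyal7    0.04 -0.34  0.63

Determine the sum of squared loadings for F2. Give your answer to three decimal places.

SS loadings for F2 = 0.72² + 0.77² + 0.65² + 0.32² + 0.23² + 0.40² + (-0.34)² = 0.5184 + 0.5929 + 0.4225 + 0.1024 + 0.0529 + 0.1600 + 0.1156 = 1.9647

1.965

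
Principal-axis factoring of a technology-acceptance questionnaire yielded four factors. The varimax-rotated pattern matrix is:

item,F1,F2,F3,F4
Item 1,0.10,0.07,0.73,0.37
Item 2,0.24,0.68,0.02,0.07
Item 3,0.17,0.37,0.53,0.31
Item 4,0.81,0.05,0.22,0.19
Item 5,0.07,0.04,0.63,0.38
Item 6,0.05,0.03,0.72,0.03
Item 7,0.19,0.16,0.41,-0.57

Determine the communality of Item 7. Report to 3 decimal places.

h² = 0.19² + 0.16² + 0.41² + (-0.57)² = 0.0361 + 0.0256 + 0.1681 + 0.3249 = 0.5547

0.555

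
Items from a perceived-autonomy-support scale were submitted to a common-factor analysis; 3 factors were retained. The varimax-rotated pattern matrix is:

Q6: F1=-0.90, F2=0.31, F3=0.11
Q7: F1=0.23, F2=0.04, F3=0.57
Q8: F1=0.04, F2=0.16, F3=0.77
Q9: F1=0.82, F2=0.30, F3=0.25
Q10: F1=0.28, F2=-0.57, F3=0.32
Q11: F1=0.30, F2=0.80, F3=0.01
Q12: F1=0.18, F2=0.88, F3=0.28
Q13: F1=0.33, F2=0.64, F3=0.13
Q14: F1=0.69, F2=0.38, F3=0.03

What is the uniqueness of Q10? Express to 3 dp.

h² = 0.28² + (-0.57)² + 0.32² = 0.0784 + 0.3249 + 0.1024 = 0.5057
Uniqueness u² = 1 − h² = 1 − 0.5057 = 0.4943

0.494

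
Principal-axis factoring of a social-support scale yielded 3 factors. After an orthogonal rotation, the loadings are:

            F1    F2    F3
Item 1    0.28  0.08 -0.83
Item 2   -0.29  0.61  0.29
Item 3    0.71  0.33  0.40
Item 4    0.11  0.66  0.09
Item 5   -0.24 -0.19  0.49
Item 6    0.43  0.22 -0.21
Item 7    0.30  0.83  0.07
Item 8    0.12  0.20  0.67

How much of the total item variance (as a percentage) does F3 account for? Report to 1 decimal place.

21.0%

SS loadings for F3 = (-0.83)² + 0.29² + 0.40² + 0.09² + 0.49² + (-0.21)² + 0.07² + 0.67² = 1.6791
With 8 standardized items, total variance = 8. Proportion = 1.6791/8 = 0.2099 → 20.99%.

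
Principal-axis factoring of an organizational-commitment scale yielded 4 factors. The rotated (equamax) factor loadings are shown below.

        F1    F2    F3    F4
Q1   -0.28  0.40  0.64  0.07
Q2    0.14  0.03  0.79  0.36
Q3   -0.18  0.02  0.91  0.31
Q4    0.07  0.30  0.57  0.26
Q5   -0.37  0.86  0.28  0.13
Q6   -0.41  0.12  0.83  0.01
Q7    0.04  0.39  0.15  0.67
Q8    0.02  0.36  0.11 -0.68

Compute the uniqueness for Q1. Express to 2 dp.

0.35

h² = (-0.28)² + 0.40² + 0.64² + 0.07² = 0.0784 + 0.1600 + 0.4096 + 0.0049 = 0.6529
Uniqueness u² = 1 − h² = 1 − 0.6529 = 0.3471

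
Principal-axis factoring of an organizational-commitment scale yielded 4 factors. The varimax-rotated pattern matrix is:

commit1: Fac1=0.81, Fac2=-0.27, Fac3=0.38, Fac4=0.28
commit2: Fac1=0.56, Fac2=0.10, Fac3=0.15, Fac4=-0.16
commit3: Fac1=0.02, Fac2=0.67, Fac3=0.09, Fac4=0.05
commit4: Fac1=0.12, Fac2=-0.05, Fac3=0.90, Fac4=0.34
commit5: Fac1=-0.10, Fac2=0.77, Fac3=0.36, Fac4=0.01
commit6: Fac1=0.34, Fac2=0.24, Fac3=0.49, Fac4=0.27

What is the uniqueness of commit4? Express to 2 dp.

0.06

h² = 0.12² + (-0.05)² + 0.90² + 0.34² = 0.0144 + 0.0025 + 0.8100 + 0.1156 = 0.9425
Uniqueness u² = 1 − h² = 1 − 0.9425 = 0.0575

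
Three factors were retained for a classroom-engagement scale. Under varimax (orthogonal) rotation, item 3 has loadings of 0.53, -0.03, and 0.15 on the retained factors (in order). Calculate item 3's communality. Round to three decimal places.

h² = 0.53² + (-0.03)² + 0.15² = 0.2809 + 0.0009 + 0.0225 = 0.3043

0.304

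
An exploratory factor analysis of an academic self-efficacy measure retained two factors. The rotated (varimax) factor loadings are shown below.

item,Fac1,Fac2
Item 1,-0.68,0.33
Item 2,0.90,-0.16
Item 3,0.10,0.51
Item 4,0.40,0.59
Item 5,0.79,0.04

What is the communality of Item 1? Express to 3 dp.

0.571

h² = (-0.68)² + 0.33² = 0.4624 + 0.1089 = 0.5713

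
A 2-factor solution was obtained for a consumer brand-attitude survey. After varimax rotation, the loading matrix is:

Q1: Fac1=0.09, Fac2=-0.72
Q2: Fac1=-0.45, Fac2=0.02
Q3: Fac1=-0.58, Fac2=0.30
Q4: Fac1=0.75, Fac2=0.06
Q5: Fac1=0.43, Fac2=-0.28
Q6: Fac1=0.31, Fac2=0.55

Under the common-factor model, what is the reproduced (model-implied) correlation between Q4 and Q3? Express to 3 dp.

r̂ = Σ λ_i·λ_j across factors = (0.75)(-0.58) + (0.06)(0.30)
  = -0.4350 +0.0180 = -0.4170

-0.417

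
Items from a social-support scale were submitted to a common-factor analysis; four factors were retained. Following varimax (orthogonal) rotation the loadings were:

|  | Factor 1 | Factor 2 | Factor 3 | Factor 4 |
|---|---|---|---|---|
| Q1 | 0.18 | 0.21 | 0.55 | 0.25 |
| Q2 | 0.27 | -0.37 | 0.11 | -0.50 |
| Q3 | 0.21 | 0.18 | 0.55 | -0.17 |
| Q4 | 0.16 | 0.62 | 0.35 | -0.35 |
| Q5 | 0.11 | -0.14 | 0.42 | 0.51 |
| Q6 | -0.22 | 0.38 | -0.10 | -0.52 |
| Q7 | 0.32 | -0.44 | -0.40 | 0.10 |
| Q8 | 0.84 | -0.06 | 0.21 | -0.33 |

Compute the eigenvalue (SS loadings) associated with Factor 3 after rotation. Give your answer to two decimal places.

1.13

SS loadings for Factor 3 = 0.55² + 0.11² + 0.55² + 0.35² + 0.42² + (-0.10)² + (-0.40)² + 0.21² = 0.3025 + 0.0121 + 0.3025 + 0.1225 + 0.1764 + 0.0100 + 0.1600 + 0.0441 = 1.1301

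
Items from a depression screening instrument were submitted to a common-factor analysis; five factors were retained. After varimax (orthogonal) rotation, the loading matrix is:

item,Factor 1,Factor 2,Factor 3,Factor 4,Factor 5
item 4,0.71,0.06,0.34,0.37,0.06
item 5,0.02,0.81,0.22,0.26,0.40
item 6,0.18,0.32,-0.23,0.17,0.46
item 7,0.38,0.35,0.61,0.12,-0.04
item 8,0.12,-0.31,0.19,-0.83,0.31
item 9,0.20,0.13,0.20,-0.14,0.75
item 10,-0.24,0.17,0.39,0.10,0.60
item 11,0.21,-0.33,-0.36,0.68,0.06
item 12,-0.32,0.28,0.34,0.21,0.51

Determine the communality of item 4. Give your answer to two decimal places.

h² = 0.71² + 0.06² + 0.34² + 0.37² + 0.06² = 0.5041 + 0.0036 + 0.1156 + 0.1369 + 0.0036 = 0.7638

0.76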